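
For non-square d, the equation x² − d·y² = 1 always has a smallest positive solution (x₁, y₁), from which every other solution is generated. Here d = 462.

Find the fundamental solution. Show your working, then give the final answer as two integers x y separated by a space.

43 2

d=462: √d = [21; 2,42] (ℓ=2, even), read p_1/q_1
step 0: (21, 1)  from 21·(1,0) + (0,1)
step 1: (43, 2)  from 2·(21,1) + (1,0)
→ (43, 2).  Check: 43²=1849, 462·2²=1848, difference 1.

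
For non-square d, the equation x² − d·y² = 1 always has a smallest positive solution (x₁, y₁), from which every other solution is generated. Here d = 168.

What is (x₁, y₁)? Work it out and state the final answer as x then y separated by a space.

13 1

[12; 1,24] for √168; ℓ=2 ⇒ convergent index 1
a_0=12:  p_0=12·1+0=12,  q_0=12·0+1=1
a_1=1:  p_1=1·12+1=13,  q_1=1·1+0=1
fundamental: x₁=13, y₁=1  (since 169 − 168·1 = 1)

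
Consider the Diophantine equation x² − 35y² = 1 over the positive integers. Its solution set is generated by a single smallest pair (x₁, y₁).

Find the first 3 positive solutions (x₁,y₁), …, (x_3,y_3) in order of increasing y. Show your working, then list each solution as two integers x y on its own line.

6 1
71 12
846 143

√35 = [5; 1,10, …], period ℓ=2 (even) → k=1
a_0=5:  p_0=5·1+0=5,  q_0=5·0+1=1
a_1=1:  p_1=1·5+1=6,  q_1=1·1+0=1
fundamental: x₁=6, y₁=1  (since 36 − 35·1 = 1)
(x_2, y_2) = (6·6 + 35·1·1, 6·1 + 1·6) = (71, 12)
(x_3, y_3) = (6·71 + 35·1·12, 6·12 + 1·71) = (846, 143)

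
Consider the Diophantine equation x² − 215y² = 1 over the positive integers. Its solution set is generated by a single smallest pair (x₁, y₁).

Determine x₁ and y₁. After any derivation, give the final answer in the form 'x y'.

d=215: √d = [14; 1,1,1,28] (ℓ=4, even), read p_3/q_3
i=0: a=14 ⇒ p=14, q=1
…
i=2: a=1 ⇒ p=29, q=2
i=3: a=1 ⇒ p=44, q=3
(x₁, y₁) = (44, 3);  44² − 215·3² = 1 ✓

44 3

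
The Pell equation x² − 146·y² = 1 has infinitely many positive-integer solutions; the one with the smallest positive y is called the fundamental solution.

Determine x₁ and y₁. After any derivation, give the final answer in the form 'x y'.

√146 = [12; 12,24, …], period ℓ=2 (even) → k=1
i=0: a=12 ⇒ p=12, q=1
i=1: a=12 ⇒ p=145, q=12
(x₁, y₁) = (145, 12);  145² − 146·12² = 1 ✓

145 12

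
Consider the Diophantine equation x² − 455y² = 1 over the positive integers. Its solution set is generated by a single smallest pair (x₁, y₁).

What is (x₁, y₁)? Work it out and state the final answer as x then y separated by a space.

64 3

√455 → a₀=21, period (3,42); ℓ=2 even so k=1
step 0: (21, 1)  from 21·(1,0) + (0,1)
step 1: (64, 3)  from 3·(21,1) + (1,0)
fundamental: x₁=64, y₁=3  (since 4096 − 455·9 = 1)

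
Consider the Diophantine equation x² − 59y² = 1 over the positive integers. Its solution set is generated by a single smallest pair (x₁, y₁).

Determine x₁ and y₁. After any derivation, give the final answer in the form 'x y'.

√59 → a₀=7, period (1,2,7,2,1,14); ℓ=6 even so k=5
step 0: (7, 1)  from 7·(1,0) + (0,1)
…
step 2: (23, 3)  from 2·(8,1) + (7,1)
step 3: (169, 22)  from 7·(23,3) + (8,1)
step 4: (361, 47)  from 2·(169,22) + (23,3)
step 5: (530, 69)  from 1·(361,47) + (169,22)
fundamental: x₁=530, y₁=69  (since 280900 − 59·4761 = 1)

530 69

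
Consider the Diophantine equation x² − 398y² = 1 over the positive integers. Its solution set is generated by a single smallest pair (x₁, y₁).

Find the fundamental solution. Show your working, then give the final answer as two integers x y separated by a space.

399 20

d=398: √d = [19; 1,18,1,38] (ℓ=4, even), read p_3/q_3
a_0=19:  p_0=19·1+0=19,  q_0=19·0+1=1
a_1=1:  p_1=1·19+1=20,  q_1=1·1+0=1
a_2=18:  p_2=18·20+19=379,  q_2=18·1+1=19
a_3=1:  p_3=1·379+20=399,  q_3=1·19+1=20
→ (399, 20).  Check: 399²=159201, 398·20²=159200, difference 1.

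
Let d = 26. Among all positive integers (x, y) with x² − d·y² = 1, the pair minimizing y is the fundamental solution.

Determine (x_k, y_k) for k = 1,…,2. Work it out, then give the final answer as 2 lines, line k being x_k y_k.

√26 → a₀=5, period (10); ℓ=1 odd so k=1
k=0  a_k=5  p_k/q_k = 5/1
k=1  a_k=10  p_k/q_k = 51/10
→ (51, 10).  Check: 51²=2601, 26·10²=2600, difference 1.
(x_2, y_2) = (51·51 + 26·10·10, 51·10 + 10·51) = (5201, 1020)

51 10
5201 1020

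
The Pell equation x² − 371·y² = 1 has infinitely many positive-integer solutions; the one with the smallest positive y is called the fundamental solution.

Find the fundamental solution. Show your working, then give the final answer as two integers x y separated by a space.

1695 88

[19; 3,1,4,1,3,38] for √371; ℓ=6 ⇒ convergent index 5
i=0: a=19 ⇒ p=19, q=1
…
i=3: a=4 ⇒ p=366, q=19
i=4: a=1 ⇒ p=443, q=23
i=5: a=3 ⇒ p=1695, q=88
→ (1695, 88).  Check: 1695²=2873025, 371·88²=2873024, difference 1.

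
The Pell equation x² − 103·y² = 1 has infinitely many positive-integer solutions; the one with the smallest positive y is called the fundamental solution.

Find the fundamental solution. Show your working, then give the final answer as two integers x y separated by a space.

d=103: √d = [10; 6,1,2,1,1,9,1,1,2,1,6,20] (ℓ=12, even), read p_11/q_11
i=0: a=10 ⇒ p=10, q=1
…
i=2: a=1 ⇒ p=71, q=7
i=3: a=2 ⇒ p=203, q=20
i=4: a=1 ⇒ p=274, q=27
i=5: a=1 ⇒ p=477, q=47
…
i=7: a=1 ⇒ p=5044, q=497
…
i=9: a=2 ⇒ p=24266, q=2391
i=10: a=1 ⇒ p=33877, q=3338
i=11: a=6 ⇒ p=227528, q=22419
(x₁, y₁) = (227528, 22419);  227528² − 103·22419² = 1 ✓

227528 22419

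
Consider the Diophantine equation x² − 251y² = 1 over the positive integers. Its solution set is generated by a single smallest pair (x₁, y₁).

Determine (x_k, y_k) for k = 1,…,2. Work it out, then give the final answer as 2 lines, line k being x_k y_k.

d=251: √d = [15; 1,5,2,1,2,…,5,1,30] (ℓ=14, even), read p_13/q_13
a_0=15:  p_0=15·1+0=15,  q_0=15·0+1=1
…
a_6=2:  p_6=2·808+301=1917,  q_6=2·51+19=121
…
a_8=2:  p_8=2·29563+1917=61043,  q_8=2·1866+121=3853
…
a_12=5:  p_12=5·577033+212692=3097857,  q_12=5·36422+13425=195535
a_13=1:  p_13=1·3097857+577033=3674890,  q_13=1·195535+36422=231957
→ (3674890, 231957).  Check: 3674890²=13504816512100, 251·231957²=13504816512099, difference 1.
(3674890+231957√251)^2 = 27009633024199 + 1704832919460√251

3674890 231957
27009633024199 1704832919460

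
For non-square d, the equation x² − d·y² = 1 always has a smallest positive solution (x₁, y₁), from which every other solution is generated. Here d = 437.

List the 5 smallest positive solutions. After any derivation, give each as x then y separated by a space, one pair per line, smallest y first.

4599 220
42301601 2023560
389090121399 18612704660
3578850894326401 171199655439120
32918270136924114999 1574694412116321100

√437 → a₀=20, period (1,9,2,9,1,40); ℓ=6 even so k=5
step 0: (20, 1)  from 20·(1,0) + (0,1)
…
step 2: (209, 10)  from 9·(21,1) + (20,1)
…
step 4: (4160, 199)  from 9·(439,21) + (209,10)
step 5: (4599, 220)  from 1·(4160,199) + (439,21)
fundamental: x₁=4599, y₁=220  (since 21150801 − 437·48400 = 1)
(x_2, y_2) = (4599·4599 + 437·220·220, 4599·220 + 220·4599) = (42301601, 2023560)
(x_3, y_3) = (4599·42301601 + 437·220·2023560, 4599·2023560 + 220·42301601) = (389090121399, 18612704660)
(x_4, y_4) = (4599·389090121399 + 437·220·18612704660, 4599·18612704660 + 220·389090121399) = (3578850894326401, 171199655439120)
(x_5, y_5) = (4599·3578850894326401 + 437·220·171199655439120, 4599·171199655439120 + 220·3578850894326401) = (32918270136924114999, 1574694412116321100)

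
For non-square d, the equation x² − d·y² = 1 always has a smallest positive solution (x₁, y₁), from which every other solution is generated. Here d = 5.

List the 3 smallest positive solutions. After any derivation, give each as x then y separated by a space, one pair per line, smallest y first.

9 4
161 72
2889 1292

√5 → a₀=2, period (4); ℓ=1 odd so k=1
k=0  a_k=2  p_k/q_k = 2/1
k=1  a_k=4  p_k/q_k = 9/4
(x₁, y₁) = (9, 4);  9² − 5·4² = 1 ✓
(9+4√5)^2 = 161 + 72√5
(9+4√5)^3 = 2889 + 1292√5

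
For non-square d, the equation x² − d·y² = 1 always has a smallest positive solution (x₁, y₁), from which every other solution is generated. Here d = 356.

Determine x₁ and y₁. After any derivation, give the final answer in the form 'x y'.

500001 26500

[18; 1,6,1,1,2,…,6,1,36] for √356; ℓ=14 ⇒ convergent index 13
a_0=18:  p_0=18·1+0=18,  q_0=18·0+1=1
…
a_2=6:  p_2=6·19+18=132,  q_2=6·1+1=7
…
a_5=2:  p_5=2·283+151=717,  q_5=2·15+8=38
…
a_7=8:  p_7=8·1000+717=8717,  q_7=8·53+38=462
…
a_11=1:  p_11=1·37868+28151=66019,  q_11=1·2007+1492=3499
a_12=6:  p_12=6·66019+37868=433982,  q_12=6·3499+2007=23001
a_13=1:  p_13=1·433982+66019=500001,  q_13=1·23001+3499=26500
fundamental: x₁=500001, y₁=26500  (since 250001000001 − 356·702250000 = 1)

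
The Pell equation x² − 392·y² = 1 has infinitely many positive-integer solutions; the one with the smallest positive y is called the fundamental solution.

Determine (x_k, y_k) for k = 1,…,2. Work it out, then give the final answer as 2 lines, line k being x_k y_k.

99 5
19601 990

[19; 1,3,1,38] for √392; ℓ=4 ⇒ convergent index 3
a_0=19:  p_0=19·1+0=19,  q_0=19·0+1=1
a_1=1:  p_1=1·19+1=20,  q_1=1·1+0=1
a_2=3:  p_2=3·20+19=79,  q_2=3·1+1=4
a_3=1:  p_3=1·79+20=99,  q_3=1·4+1=5
fundamental: x₁=99, y₁=5  (since 9801 − 392·25 = 1)
(x_2, y_2) = (99·99 + 392·5·5, 99·5 + 5·99) = (19601, 990)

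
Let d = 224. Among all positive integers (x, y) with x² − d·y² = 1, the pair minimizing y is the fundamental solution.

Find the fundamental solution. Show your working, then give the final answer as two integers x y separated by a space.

√224 → a₀=14, period (1,28); ℓ=2 even so k=1
k=0  a_k=14  p_k/q_k = 14/1
k=1  a_k=1  p_k/q_k = 15/1
→ (15, 1).  Check: 15²=225, 224·1²=224, difference 1.

15 1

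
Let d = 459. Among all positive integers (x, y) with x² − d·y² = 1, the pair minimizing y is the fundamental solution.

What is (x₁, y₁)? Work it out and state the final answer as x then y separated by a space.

499850 23331

√459 → a₀=21, period (2,2,1,4,21,4,1,2,2,42); ℓ=10 even so k=9
a_0=21:  p_0=21·1+0=21,  q_0=21·0+1=1
a_1=2:  p_1=2·21+1=43,  q_1=2·1+0=2
a_2=2:  p_2=2·43+21=107,  q_2=2·2+1=5
a_3=1:  p_3=1·107+43=150,  q_3=1·5+2=7
…
a_6=4:  p_6=4·14997+707=60695,  q_6=4·700+33=2833
…
a_8=2:  p_8=2·75692+60695=212079,  q_8=2·3533+2833=9899
a_9=2:  p_9=2·212079+75692=499850,  q_9=2·9899+3533=23331
(x₁, y₁) = (499850, 23331);  499850² − 459·23331² = 1 ✓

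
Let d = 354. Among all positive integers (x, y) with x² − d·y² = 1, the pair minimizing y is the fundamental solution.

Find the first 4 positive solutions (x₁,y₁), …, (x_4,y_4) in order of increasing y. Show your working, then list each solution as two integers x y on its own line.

√354 → a₀=18, period (1,4,2,2,18,2,2,4,1,36); ℓ=10 even so k=9
a_0=18:  p_0=18·1+0=18,  q_0=18·0+1=1
a_1=1:  p_1=1·18+1=19,  q_1=1·1+0=1
a_2=4:  p_2=4·19+18=94,  q_2=4·1+1=5
…
a_4=2:  p_4=2·207+94=508,  q_4=2·11+5=27
a_5=18:  p_5=18·508+207=9351,  q_5=18·27+11=497
…
a_7=2:  p_7=2·19210+9351=47771,  q_7=2·1021+497=2539
a_8=4:  p_8=4·47771+19210=210294,  q_8=4·2539+1021=11177
a_9=1:  p_9=1·210294+47771=258065,  q_9=1·11177+2539=13716
fundamental: x₁=258065, y₁=13716  (since 66597544225 − 354·188128656 = 1)
k=2:  x_2 = 258065·258065+354·13716·13716 = 133195088449,  y_2 = 258065·13716+13716·258065 = 7079239080
k=3:  x_3 = 258065·133195088449+354·13716·7079239080 = 68745981000924305,  y_3 = 258065·7079239080+13716·133195088449 = 3653807666346684
k=4:  x_4 = 258065·68745981000924305+354·13716·3653807666346684 = 35481863173873866451201,  y_4 = 258065·3653807666346684+13716·68745981000924305 = 1885839750824434773840

258065 13716
133195088449 7079239080
68745981000924305 3653807666346684
35481863173873866451201 1885839750824434773840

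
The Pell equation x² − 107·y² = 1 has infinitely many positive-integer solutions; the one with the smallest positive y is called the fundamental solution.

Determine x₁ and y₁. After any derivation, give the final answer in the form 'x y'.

962 93

[10; 2,1,9,1,2,20] for √107; ℓ=6 ⇒ convergent index 5
k=0  a_k=10  p_k/q_k = 10/1
k=1  a_k=2  p_k/q_k = 21/2
k=2  a_k=1  p_k/q_k = 31/3
k=3  a_k=9  p_k/q_k = 300/29
k=4  a_k=1  p_k/q_k = 331/32
k=5  a_k=2  p_k/q_k = 962/93
(x₁, y₁) = (962, 93);  962² − 107·93² = 1 ✓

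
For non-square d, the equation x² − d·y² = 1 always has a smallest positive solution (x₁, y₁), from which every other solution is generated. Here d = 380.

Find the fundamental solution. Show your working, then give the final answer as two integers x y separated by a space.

d=380: √d = [19; 2,38] (ℓ=2, even), read p_1/q_1
a_0=19:  p_0=19·1+0=19,  q_0=19·0+1=1
a_1=2:  p_1=2·19+1=39,  q_1=2·1+0=2
fundamental: x₁=39, y₁=2  (since 1521 − 380·4 = 1)

39 2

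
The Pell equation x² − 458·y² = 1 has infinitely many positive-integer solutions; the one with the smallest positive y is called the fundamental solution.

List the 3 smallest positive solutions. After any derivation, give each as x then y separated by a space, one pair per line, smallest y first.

√458 → a₀=21, period (2,2,42); ℓ=3 odd so k=5
i=0: a=21 ⇒ p=21, q=1
…
i=3: a=42 ⇒ p=4537, q=212
i=4: a=2 ⇒ p=9181, q=429
i=5: a=2 ⇒ p=22899, q=1070
→ (22899, 1070).  Check: 22899²=524364201, 458·1070²=524364200, difference 1.
n=2: (22899,1070)∘(22899,1070) = (22899·22899+458·1070·1070, 22899·1070+1070·22899) = (1048728401,49003860)
n=3: (1048728401,49003860)∘(22899,1070) = (22899·1048728401+458·1070·49003860, 22899·49003860+1070·1048728401) = (48029663286099,2244278779210)

22899 1070
1048728401 49003860
48029663286099 2244278779210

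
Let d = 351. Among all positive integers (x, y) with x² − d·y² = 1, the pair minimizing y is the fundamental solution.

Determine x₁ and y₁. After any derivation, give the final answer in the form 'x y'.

√351 = [18; 1,2,1,3,2,2,2,3,1,2,1,36, …], period ℓ=12 (even) → k=11
a_0=18:  p_0=18·1+0=18,  q_0=18·0+1=1
a_1=1:  p_1=1·18+1=19,  q_1=1·1+0=1
a_2=2:  p_2=2·19+18=56,  q_2=2·1+1=3
…
a_4=3:  p_4=3·75+56=281,  q_4=3·4+3=15
…
a_8=3:  p_8=3·3747+1555=12796,  q_8=3·200+83=683
…
a_10=2:  p_10=2·16543+12796=45882,  q_10=2·883+683=2449
a_11=1:  p_11=1·45882+16543=62425,  q_11=1·2449+883=3332
(x₁, y₁) = (62425, 3332);  62425² − 351·3332² = 1 ✓

62425 3332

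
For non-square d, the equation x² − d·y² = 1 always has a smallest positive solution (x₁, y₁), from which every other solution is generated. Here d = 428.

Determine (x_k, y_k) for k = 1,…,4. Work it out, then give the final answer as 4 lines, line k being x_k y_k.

1850887 89466
6851565373537 331182912684
25362946559057703751 1225964295417811950
93887896135702420679780737 4538242753705644230486616

√428 = [20; 1,2,4,1,5,10,5,1,4,2,1,40, …], period ℓ=12 (even) → k=11
k=0  a_k=20  p_k/q_k = 20/1
…
k=2  a_k=2  p_k/q_k = 62/3
…
k=4  a_k=1  p_k/q_k = 331/16
…
k=7  a_k=5  p_k/q_k = 99779/4823
k=8  a_k=1  p_k/q_k = 119350/5769
…
k=10  a_k=2  p_k/q_k = 1273708/61567
k=11  a_k=1  p_k/q_k = 1850887/89466
→ (1850887, 89466).  Check: 1850887²=3425782686769, 428·89466²=3425782686768, difference 1.
(1850887+89466√428)^2 = 6851565373537 + 331182912684√428
(1850887+89466√428)^3 = 25362946559057703751 + 1225964295417811950√428
(1850887+89466√428)^4 = 93887896135702420679780737 + 4538242753705644230486616√428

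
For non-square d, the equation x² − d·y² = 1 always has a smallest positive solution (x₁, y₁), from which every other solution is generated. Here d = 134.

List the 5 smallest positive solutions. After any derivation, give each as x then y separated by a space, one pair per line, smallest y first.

√134 → a₀=11, period (1,1,2,1,3,…,1,1,22); ℓ=14 even so k=13
k=0  a_k=11  p_k/q_k = 11/1
k=1  a_k=1  p_k/q_k = 12/1
…
k=5  a_k=3  p_k/q_k = 301/26
…
k=12  a_k=1  p_k/q_k = 84029/7259
k=13  a_k=1  p_k/q_k = 145925/12606
→ (145925, 12606).  Check: 145925²=21294105625, 134·12606²=21294105624, difference 1.
n=2: (145925,12606)∘(145925,12606) = (145925·145925+134·12606·12606, 145925·12606+12606·145925) = (42588211249,3679061100)
n=3: (42588211249,3679061100)∘(145925,12606) = (145925·42588211249+134·12606·3679061100, 145925·3679061100+12606·42588211249) = (12429369452874725,1073733982022394)
n=4: (12429369452874725,1073733982022394)∘(145925,12606) = (145925·12429369452874725+134·12606·1073733982022394, 145925·1073733982022394+12606·12429369452874725) = (3627511474778900280001,313369262649556627800)
n=5: (3627511474778900280001,313369262649556627800)∘(145925,12606) = (145925·3627511474778900280001+134·12606·313369262649556627800, 145925·313369262649556627800+12606·3627511474778900280001) = (1058689223901792677265417125,91456819303199367841407606)

145925 12606
42588211249 3679061100
12429369452874725 1073733982022394
3627511474778900280001 313369262649556627800
1058689223901792677265417125 91456819303199367841407606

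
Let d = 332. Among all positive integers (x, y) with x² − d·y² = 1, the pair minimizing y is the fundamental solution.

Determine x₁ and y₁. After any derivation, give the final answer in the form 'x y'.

[18; 4,1,1,8,1,1,4,36] for √332; ℓ=8 ⇒ convergent index 7
k=0  a_k=18  p_k/q_k = 18/1
…
k=2  a_k=1  p_k/q_k = 91/5
k=3  a_k=1  p_k/q_k = 164/9
…
k=5  a_k=1  p_k/q_k = 1567/86
k=6  a_k=1  p_k/q_k = 2970/163
k=7  a_k=4  p_k/q_k = 13447/738
fundamental: x₁=13447, y₁=738  (since 180821809 − 332·544644 = 1)

13447 738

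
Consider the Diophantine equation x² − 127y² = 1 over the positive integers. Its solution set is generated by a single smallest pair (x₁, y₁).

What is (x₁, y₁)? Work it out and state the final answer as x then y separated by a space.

4730624 419775

√127 → a₀=11, period (3,1,2,2,7,11,7,2,2,1,3,22); ℓ=12 even so k=11
a_0=11:  p_0=11·1+0=11,  q_0=11·0+1=1
a_1=3:  p_1=3·11+1=34,  q_1=3·1+0=3
a_2=1:  p_2=1·34+11=45,  q_2=1·3+1=4
a_3=2:  p_3=2·45+34=124,  q_3=2·4+3=11
a_4=2:  p_4=2·124+45=293,  q_4=2·11+4=26
a_5=7:  p_5=7·293+124=2175,  q_5=7·26+11=193
a_6=11:  p_6=11·2175+293=24218,  q_6=11·193+26=2149
…
a_8=2:  p_8=2·171701+24218=367620,  q_8=2·15236+2149=32621
…
a_10=1:  p_10=1·906941+367620=1274561,  q_10=1·80478+32621=113099
a_11=3:  p_11=3·1274561+906941=4730624,  q_11=3·113099+80478=419775
→ (4730624, 419775).  Check: 4730624²=22378803429376, 127·419775²=22378803429375, difference 1.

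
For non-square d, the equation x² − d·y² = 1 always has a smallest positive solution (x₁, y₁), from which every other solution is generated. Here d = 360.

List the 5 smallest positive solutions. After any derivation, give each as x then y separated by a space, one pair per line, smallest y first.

√360 → a₀=18, period (1,36); ℓ=2 even so k=1
k=0  a_k=18  p_k/q_k = 18/1
k=1  a_k=1  p_k/q_k = 19/1
→ (19, 1).  Check: 19²=361, 360·1²=360, difference 1.
n=2: (19,1)∘(19,1) = (19·19+360·1·1, 19·1+1·19) = (721,38)
n=3: (721,38)∘(19,1) = (19·721+360·1·38, 19·38+1·721) = (27379,1443)
n=4: (27379,1443)∘(19,1) = (19·27379+360·1·1443, 19·1443+1·27379) = (1039681,54796)
n=5: (1039681,54796)∘(19,1) = (19·1039681+360·1·54796, 19·54796+1·1039681) = (39480499,2080805)

19 1
721 38
27379 1443
1039681 54796
39480499 2080805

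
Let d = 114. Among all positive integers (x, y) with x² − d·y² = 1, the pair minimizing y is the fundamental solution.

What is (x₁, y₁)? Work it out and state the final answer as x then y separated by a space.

1025 96

[10; 1,2,10,2,1,20] for √114; ℓ=6 ⇒ convergent index 5
a_0=10:  p_0=10·1+0=10,  q_0=10·0+1=1
…
a_3=10:  p_3=10·32+11=331,  q_3=10·3+1=31
a_4=2:  p_4=2·331+32=694,  q_4=2·31+3=65
a_5=1:  p_5=1·694+331=1025,  q_5=1·65+31=96
fundamental: x₁=1025, y₁=96  (since 1050625 − 114·9216 = 1)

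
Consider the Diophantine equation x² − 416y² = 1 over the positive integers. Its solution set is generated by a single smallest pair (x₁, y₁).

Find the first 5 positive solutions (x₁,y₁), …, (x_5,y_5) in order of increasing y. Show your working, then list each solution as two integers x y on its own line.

d=416: √d = [20; 2,1,1,9,1,1,2,40] (ℓ=8, even), read p_7/q_7
k=0  a_k=20  p_k/q_k = 20/1
k=1  a_k=2  p_k/q_k = 41/2
…
k=4  a_k=9  p_k/q_k = 979/48
k=5  a_k=1  p_k/q_k = 1081/53
k=6  a_k=1  p_k/q_k = 2060/101
k=7  a_k=2  p_k/q_k = 5201/255
→ (5201, 255).  Check: 5201²=27050401, 416·255²=27050400, difference 1.
(5201+255√416)^2 = 54100801 + 2652510√416
(5201+255√416)^3 = 562756526801 + 27591408765√416
(5201+255√416)^4 = 5853793337683201 + 287005831321020√416
(5201+255√416)^5 = 60891157735824130001 + 2985434629809841275√416

5201 255
54100801 2652510
562756526801 27591408765
5853793337683201 287005831321020
60891157735824130001 2985434629809841275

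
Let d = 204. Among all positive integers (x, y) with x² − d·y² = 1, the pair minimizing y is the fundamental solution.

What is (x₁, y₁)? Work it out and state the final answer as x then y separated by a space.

4999 350

d=204: √d = [14; 3,1,1,6,1,1,3,28] (ℓ=8, even), read p_7/q_7
k=0  a_k=14  p_k/q_k = 14/1
k=1  a_k=3  p_k/q_k = 43/3
…
k=6  a_k=1  p_k/q_k = 1414/99
k=7  a_k=3  p_k/q_k = 4999/350
→ (4999, 350).  Check: 4999²=24990001, 204·350²=24990000, difference 1.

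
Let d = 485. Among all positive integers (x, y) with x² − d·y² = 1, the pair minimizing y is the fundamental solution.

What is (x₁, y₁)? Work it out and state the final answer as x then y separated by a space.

√485 = [22; 44, …], period ℓ=1 (odd) → k=1
a_0=22:  p_0=22·1+0=22,  q_0=22·0+1=1
a_1=44:  p_1=44·22+1=969,  q_1=44·1+0=44
(x₁, y₁) = (969, 44);  969² − 485·44² = 1 ✓

969 44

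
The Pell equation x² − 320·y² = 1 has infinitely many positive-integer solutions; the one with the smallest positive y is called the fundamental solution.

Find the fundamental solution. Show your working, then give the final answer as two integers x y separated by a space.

161 9

√320 → a₀=17, period (1,7,1,34); ℓ=4 even so k=3
i=0: a=17 ⇒ p=17, q=1
i=1: a=1 ⇒ p=18, q=1
i=2: a=7 ⇒ p=143, q=8
i=3: a=1 ⇒ p=161, q=9
→ (161, 9).  Check: 161²=25921, 320·9²=25920, difference 1.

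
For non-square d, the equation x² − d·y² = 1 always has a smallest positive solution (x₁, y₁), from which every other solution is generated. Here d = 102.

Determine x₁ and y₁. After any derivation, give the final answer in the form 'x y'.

d=102: √d = [10; 10,20] (ℓ=2, even), read p_1/q_1
i=0: a=10 ⇒ p=10, q=1
i=1: a=10 ⇒ p=101, q=10
fundamental: x₁=101, y₁=10  (since 10201 − 102·100 = 1)

101 10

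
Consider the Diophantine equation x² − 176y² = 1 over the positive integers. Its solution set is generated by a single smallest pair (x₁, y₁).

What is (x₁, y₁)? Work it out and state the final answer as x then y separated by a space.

d=176: √d = [13; 3,1,3,26] (ℓ=4, even), read p_3/q_3
a_0=13:  p_0=13·1+0=13,  q_0=13·0+1=1
a_1=3:  p_1=3·13+1=40,  q_1=3·1+0=3
a_2=1:  p_2=1·40+13=53,  q_2=1·3+1=4
a_3=3:  p_3=3·53+40=199,  q_3=3·4+3=15
fundamental: x₁=199, y₁=15  (since 39601 − 176·225 = 1)

199 15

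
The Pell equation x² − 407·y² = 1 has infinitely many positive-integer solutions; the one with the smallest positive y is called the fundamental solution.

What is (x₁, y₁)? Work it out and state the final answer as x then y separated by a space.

√407 → a₀=20, period (5,1,2,1,5,40); ℓ=6 even so k=5
a_0=20:  p_0=20·1+0=20,  q_0=20·0+1=1
a_1=5:  p_1=5·20+1=101,  q_1=5·1+0=5
…
a_3=2:  p_3=2·121+101=343,  q_3=2·6+5=17
a_4=1:  p_4=1·343+121=464,  q_4=1·17+6=23
a_5=5:  p_5=5·464+343=2663,  q_5=5·23+17=132
fundamental: x₁=2663, y₁=132  (since 7091569 − 407·17424 = 1)

2663 132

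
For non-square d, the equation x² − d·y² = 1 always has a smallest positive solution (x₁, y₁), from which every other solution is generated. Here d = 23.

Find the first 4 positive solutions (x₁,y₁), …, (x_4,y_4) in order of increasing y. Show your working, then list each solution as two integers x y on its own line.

24 5
1151 240
55224 11515
2649601 552480

[4; 1,3,1,8] for √23; ℓ=4 ⇒ convergent index 3
k=0  a_k=4  p_k/q_k = 4/1
k=1  a_k=1  p_k/q_k = 5/1
k=2  a_k=3  p_k/q_k = 19/4
k=3  a_k=1  p_k/q_k = 24/5
(x₁, y₁) = (24, 5);  24² − 23·5² = 1 ✓
n=2: (24,5)∘(24,5) = (24·24+23·5·5, 24·5+5·24) = (1151,240)
n=3: (1151,240)∘(24,5) = (24·1151+23·5·240, 24·240+5·1151) = (55224,11515)
n=4: (55224,11515)∘(24,5) = (24·55224+23·5·11515, 24·11515+5·55224) = (2649601,552480)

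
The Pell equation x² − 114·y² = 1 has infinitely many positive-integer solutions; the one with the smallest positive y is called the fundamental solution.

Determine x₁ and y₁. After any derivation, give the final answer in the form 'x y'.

√114 → a₀=10, period (1,2,10,2,1,20); ℓ=6 even so k=5
step 0: (10, 1)  from 10·(1,0) + (0,1)
…
step 2: (32, 3)  from 2·(11,1) + (10,1)
step 3: (331, 31)  from 10·(32,3) + (11,1)
step 4: (694, 65)  from 2·(331,31) + (32,3)
step 5: (1025, 96)  from 1·(694,65) + (331,31)
fundamental: x₁=1025, y₁=96  (since 1050625 − 114·9216 = 1)

1025 96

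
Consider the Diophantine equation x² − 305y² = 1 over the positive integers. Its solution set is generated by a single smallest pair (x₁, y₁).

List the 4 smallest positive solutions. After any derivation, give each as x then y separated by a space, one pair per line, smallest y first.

489 28
478241 27384
467719209 26781524
457428908161 26192303088

[17; 2,6,2,34] for √305; ℓ=4 ⇒ convergent index 3
step 0: (17, 1)  from 17·(1,0) + (0,1)
…
step 2: (227, 13)  from 6·(35,2) + (17,1)
step 3: (489, 28)  from 2·(227,13) + (35,2)
fundamental: x₁=489, y₁=28  (since 239121 − 305·784 = 1)
(489+28√305)^2 = 478241 + 27384√305
(489+28√305)^3 = 467719209 + 26781524√305
(489+28√305)^4 = 457428908161 + 26192303088√305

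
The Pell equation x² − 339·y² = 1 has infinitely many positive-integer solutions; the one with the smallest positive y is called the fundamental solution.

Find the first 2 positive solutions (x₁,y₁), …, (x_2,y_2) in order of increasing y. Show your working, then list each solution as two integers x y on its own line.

97970 5321
19196241799 1042596740

d=339: √d = [18; 2,2,2,1,17,1,2,2,2,36] (ℓ=10, even), read p_9/q_9
step 0: (18, 1)  from 18·(1,0) + (0,1)
step 1: (37, 2)  from 2·(18,1) + (1,0)
step 2: (92, 5)  from 2·(37,2) + (18,1)
…
step 4: (313, 17)  from 1·(221,12) + (92,5)
…
step 6: (5855, 318)  from 1·(5542,301) + (313,17)
…
step 8: (40359, 2192)  from 2·(17252,937) + (5855,318)
step 9: (97970, 5321)  from 2·(40359,2192) + (17252,937)
→ (97970, 5321).  Check: 97970²=9598120900, 339·5321²=9598120899, difference 1.
n=2: (97970,5321)∘(97970,5321) = (97970·97970+339·5321·5321, 97970·5321+5321·97970) = (19196241799,1042596740)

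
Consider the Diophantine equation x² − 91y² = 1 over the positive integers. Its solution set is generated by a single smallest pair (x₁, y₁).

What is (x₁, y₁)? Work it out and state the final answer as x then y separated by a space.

[9; 1,1,5,1,5,1,1,18] for √91; ℓ=8 ⇒ convergent index 7
step 0: (9, 1)  from 9·(1,0) + (0,1)
…
step 3: (105, 11)  from 5·(19,2) + (10,1)
…
step 6: (849, 89)  from 1·(725,76) + (124,13)
step 7: (1574, 165)  from 1·(849,89) + (725,76)
(x₁, y₁) = (1574, 165);  1574² − 91·165² = 1 ✓

1574 165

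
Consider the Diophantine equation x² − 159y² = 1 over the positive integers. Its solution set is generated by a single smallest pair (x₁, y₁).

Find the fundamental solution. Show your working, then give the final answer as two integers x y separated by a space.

1324 105

√159 → a₀=12, period (1,1,1,1,3,1,1,1,1,24); ℓ=10 even so k=9
k=0  a_k=12  p_k/q_k = 12/1
k=1  a_k=1  p_k/q_k = 13/1
…
k=4  a_k=1  p_k/q_k = 63/5
k=5  a_k=3  p_k/q_k = 227/18
k=6  a_k=1  p_k/q_k = 290/23
…
k=8  a_k=1  p_k/q_k = 807/64
k=9  a_k=1  p_k/q_k = 1324/105
fundamental: x₁=1324, y₁=105  (since 1752976 − 159·11025 = 1)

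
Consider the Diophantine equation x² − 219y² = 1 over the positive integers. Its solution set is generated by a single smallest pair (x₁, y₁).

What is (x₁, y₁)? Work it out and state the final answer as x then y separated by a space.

74 5

√219 → a₀=14, period (1,3,1,28); ℓ=4 even so k=3
k=0  a_k=14  p_k/q_k = 14/1
…
k=2  a_k=3  p_k/q_k = 59/4
k=3  a_k=1  p_k/q_k = 74/5
→ (74, 5).  Check: 74²=5476, 219·5²=5475, difference 1.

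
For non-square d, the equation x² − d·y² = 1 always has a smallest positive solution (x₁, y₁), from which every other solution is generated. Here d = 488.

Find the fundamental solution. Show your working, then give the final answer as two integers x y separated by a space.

243 11

d=488: √d = [22; 11,44] (ℓ=2, even), read p_1/q_1
step 0: (22, 1)  from 22·(1,0) + (0,1)
step 1: (243, 11)  from 11·(22,1) + (1,0)
→ (243, 11).  Check: 243²=59049, 488·11²=59048, difference 1.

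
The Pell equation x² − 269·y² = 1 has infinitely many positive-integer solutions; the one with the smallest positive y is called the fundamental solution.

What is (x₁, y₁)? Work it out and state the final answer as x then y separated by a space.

[16; 2,2,32] for √269; ℓ=3 ⇒ convergent index 5
a_0=16:  p_0=16·1+0=16,  q_0=16·0+1=1
a_1=2:  p_1=2·16+1=33,  q_1=2·1+0=2
…
a_4=2:  p_4=2·2657+82=5396,  q_4=2·162+5=329
a_5=2:  p_5=2·5396+2657=13449,  q_5=2·329+162=820
(x₁, y₁) = (13449, 820);  13449² − 269·820² = 1 ✓

13449 820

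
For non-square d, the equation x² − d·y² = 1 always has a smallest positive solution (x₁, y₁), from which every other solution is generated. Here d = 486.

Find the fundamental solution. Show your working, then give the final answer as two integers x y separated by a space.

485 22

√486 → a₀=22, period (22,44); ℓ=2 even so k=1
k=0  a_k=22  p_k/q_k = 22/1
k=1  a_k=22  p_k/q_k = 485/22
fundamental: x₁=485, y₁=22  (since 235225 − 486·484 = 1)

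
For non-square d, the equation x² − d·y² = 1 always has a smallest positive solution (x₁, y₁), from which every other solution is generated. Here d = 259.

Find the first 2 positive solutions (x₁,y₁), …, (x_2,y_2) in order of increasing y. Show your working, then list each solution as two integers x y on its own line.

d=259: √d = [16; 10,1,2,3,4,3,2,1,10,32] (ℓ=10, even), read p_9/q_9
i=0: a=16 ⇒ p=16, q=1
i=1: a=10 ⇒ p=161, q=10
…
i=3: a=2 ⇒ p=515, q=32
…
i=5: a=4 ⇒ p=7403, q=460
i=6: a=3 ⇒ p=23931, q=1487
…
i=8: a=1 ⇒ p=79196, q=4921
i=9: a=10 ⇒ p=847225, q=52644
fundamental: x₁=847225, y₁=52644  (since 717790200625 − 259·2771390736 = 1)
(x_2, y_2) = (847225·847225 + 259·52644·52644, 847225·52644 + 52644·847225) = (1435580401249, 89202625800)

847225 52644
1435580401249 89202625800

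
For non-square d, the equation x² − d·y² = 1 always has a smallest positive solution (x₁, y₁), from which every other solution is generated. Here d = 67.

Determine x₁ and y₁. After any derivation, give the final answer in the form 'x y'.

√67 = [8; 5,2,1,1,7,1,1,2,5,16, …], period ℓ=10 (even) → k=9
k=0  a_k=8  p_k/q_k = 8/1
…
k=4  a_k=1  p_k/q_k = 221/27
…
k=6  a_k=1  p_k/q_k = 1899/232
…
k=8  a_k=2  p_k/q_k = 9053/1106
k=9  a_k=5  p_k/q_k = 48842/5967
(x₁, y₁) = (48842, 5967);  48842² − 67·5967² = 1 ✓

48842 5967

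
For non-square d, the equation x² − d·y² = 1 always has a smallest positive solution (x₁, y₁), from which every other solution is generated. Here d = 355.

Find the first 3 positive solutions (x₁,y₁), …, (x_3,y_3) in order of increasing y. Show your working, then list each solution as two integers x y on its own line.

√355 = [18; 1,5,3,3,1,6,1,3,3,5,1,36, …], period ℓ=12 (even) → k=11
step 0: (18, 1)  from 18·(1,0) + (0,1)
step 1: (19, 1)  from 1·(18,1) + (1,0)
…
step 3: (358, 19)  from 3·(113,6) + (19,1)
step 4: (1187, 63)  from 3·(358,19) + (113,6)
step 5: (1545, 82)  from 1·(1187,63) + (358,19)
…
step 7: (12002, 637)  from 1·(10457,555) + (1545,82)
…
step 10: (803418, 42641)  from 5·(151391,8035) + (46463,2466)
step 11: (954809, 50676)  from 1·(803418,42641) + (151391,8035)
fundamental: x₁=954809, y₁=50676  (since 911660226481 − 355·2568056976 = 1)
(x_2, y_2) = (954809·954809 + 355·50676·50676, 954809·50676 + 50676·954809) = (1823320452961, 96771801768)
(x_3, y_3) = (954809·1823320452961 + 355·50676·96771801768, 954809·96771801768 + 50676·1823320452961) = (3481845556741524089, 184797174548553948)

954809 50676
1823320452961 96771801768
3481845556741524089 184797174548553948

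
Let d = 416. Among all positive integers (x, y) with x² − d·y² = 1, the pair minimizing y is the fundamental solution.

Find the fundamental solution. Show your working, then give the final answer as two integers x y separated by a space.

5201 255

[20; 2,1,1,9,1,1,2,40] for √416; ℓ=8 ⇒ convergent index 7
a_0=20:  p_0=20·1+0=20,  q_0=20·0+1=1
…
a_5=1:  p_5=1·979+102=1081,  q_5=1·48+5=53
a_6=1:  p_6=1·1081+979=2060,  q_6=1·53+48=101
a_7=2:  p_7=2·2060+1081=5201,  q_7=2·101+53=255
(x₁, y₁) = (5201, 255);  5201² − 416·255² = 1 ✓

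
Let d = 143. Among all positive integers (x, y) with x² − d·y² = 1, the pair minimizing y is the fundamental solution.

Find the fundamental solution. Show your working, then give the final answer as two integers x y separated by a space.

[11; 1,22] for √143; ℓ=2 ⇒ convergent index 1
k=0  a_k=11  p_k/q_k = 11/1
k=1  a_k=1  p_k/q_k = 12/1
(x₁, y₁) = (12, 1);  12² − 143·1² = 1 ✓

12 1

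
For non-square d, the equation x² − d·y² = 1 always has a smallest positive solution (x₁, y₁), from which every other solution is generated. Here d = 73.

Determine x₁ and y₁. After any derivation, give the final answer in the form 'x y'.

2281249 267000

√73 = [8; 1,1,5,5,1,1,16, …], period ℓ=7 (odd) → k=13
k=0  a_k=8  p_k/q_k = 8/1
…
k=3  a_k=5  p_k/q_k = 94/11
…
k=5  a_k=1  p_k/q_k = 581/68
…
k=8  a_k=1  p_k/q_k = 18737/2193
…
k=10  a_k=5  p_k/q_k = 200767/23498
k=11  a_k=5  p_k/q_k = 1040241/121751
k=12  a_k=1  p_k/q_k = 1241008/145249
k=13  a_k=1  p_k/q_k = 2281249/267000
(x₁, y₁) = (2281249, 267000);  2281249² − 73·267000² = 1 ✓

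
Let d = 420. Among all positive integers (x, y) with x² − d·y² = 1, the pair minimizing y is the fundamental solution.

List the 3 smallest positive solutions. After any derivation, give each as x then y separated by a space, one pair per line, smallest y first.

41 2
3361 164
275561 13446

√420 → a₀=20, period (2,40); ℓ=2 even so k=1
step 0: (20, 1)  from 20·(1,0) + (0,1)
step 1: (41, 2)  from 2·(20,1) + (1,0)
→ (41, 2).  Check: 41²=1681, 420·2²=1680, difference 1.
n=2: (41,2)∘(41,2) = (41·41+420·2·2, 41·2+2·41) = (3361,164)
n=3: (3361,164)∘(41,2) = (41·3361+420·2·164, 41·164+2·3361) = (275561,13446)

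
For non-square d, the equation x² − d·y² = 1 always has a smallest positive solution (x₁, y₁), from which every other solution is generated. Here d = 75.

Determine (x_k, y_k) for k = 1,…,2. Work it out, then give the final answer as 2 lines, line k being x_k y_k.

26 3
1351 156

[8; 1,1,1,16] for √75; ℓ=4 ⇒ convergent index 3
k=0  a_k=8  p_k/q_k = 8/1
k=1  a_k=1  p_k/q_k = 9/1
k=2  a_k=1  p_k/q_k = 17/2
k=3  a_k=1  p_k/q_k = 26/3
→ (26, 3).  Check: 26²=676, 75·3²=675, difference 1.
k=2:  x_2 = 26·26+75·3·3 = 1351,  y_2 = 26·3+3·26 = 156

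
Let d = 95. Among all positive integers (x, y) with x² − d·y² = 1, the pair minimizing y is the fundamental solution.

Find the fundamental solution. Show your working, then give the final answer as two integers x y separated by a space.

39 4

[9; 1,2,1,18] for √95; ℓ=4 ⇒ convergent index 3
i=0: a=9 ⇒ p=9, q=1
i=1: a=1 ⇒ p=10, q=1
i=2: a=2 ⇒ p=29, q=3
i=3: a=1 ⇒ p=39, q=4
→ (39, 4).  Check: 39²=1521, 95·4²=1520, difference 1.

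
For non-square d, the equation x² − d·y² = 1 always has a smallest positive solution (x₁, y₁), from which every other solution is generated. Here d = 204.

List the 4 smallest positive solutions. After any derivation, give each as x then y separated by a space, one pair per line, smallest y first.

4999 350
49980001 3499300
499700044999 34986001050
4996000999920001 349790034998600

[14; 3,1,1,6,1,1,3,28] for √204; ℓ=8 ⇒ convergent index 7
k=0  a_k=14  p_k/q_k = 14/1
…
k=6  a_k=1  p_k/q_k = 1414/99
k=7  a_k=3  p_k/q_k = 4999/350
(x₁, y₁) = (4999, 350);  4999² − 204·350² = 1 ✓
(x_2, y_2) = (4999·4999 + 204·350·350, 4999·350 + 350·4999) = (49980001, 3499300)
(x_3, y_3) = (4999·49980001 + 204·350·3499300, 4999·3499300 + 350·49980001) = (499700044999, 34986001050)
(x_4, y_4) = (4999·499700044999 + 204·350·34986001050, 4999·34986001050 + 350·499700044999) = (4996000999920001, 349790034998600)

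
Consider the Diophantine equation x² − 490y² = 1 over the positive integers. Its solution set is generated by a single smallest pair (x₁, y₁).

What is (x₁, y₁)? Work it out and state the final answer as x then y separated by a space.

[22; 7,2,1,4,4,4,1,2,7,44] for √490; ℓ=10 ⇒ convergent index 9
step 0: (22, 1)  from 22·(1,0) + (0,1)
step 1: (155, 7)  from 7·(22,1) + (1,0)
…
step 3: (487, 22)  from 1·(332,15) + (155,7)
step 4: (2280, 103)  from 4·(487,22) + (332,15)
step 5: (9607, 434)  from 4·(2280,103) + (487,22)
…
step 7: (50315, 2273)  from 1·(40708,1839) + (9607,434)
step 8: (141338, 6385)  from 2·(50315,2273) + (40708,1839)
step 9: (1039681, 46968)  from 7·(141338,6385) + (50315,2273)
→ (1039681, 46968).  Check: 1039681²=1080936581761, 490·46968²=1080936581760, difference 1.

1039681 46968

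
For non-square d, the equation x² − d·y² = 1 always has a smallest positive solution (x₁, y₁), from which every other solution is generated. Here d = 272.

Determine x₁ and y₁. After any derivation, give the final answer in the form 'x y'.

√272 = [16; 2,32, …], period ℓ=2 (even) → k=1
k=0  a_k=16  p_k/q_k = 16/1
k=1  a_k=2  p_k/q_k = 33/2
(x₁, y₁) = (33, 2);  33² − 272·2² = 1 ✓

33 2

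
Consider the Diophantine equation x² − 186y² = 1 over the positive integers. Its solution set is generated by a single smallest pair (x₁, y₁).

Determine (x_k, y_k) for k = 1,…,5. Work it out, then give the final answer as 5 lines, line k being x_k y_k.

√186 = [13; 1,1,1,3,4,3,1,1,1,26, …], period ℓ=10 (even) → k=9
a_0=13:  p_0=13·1+0=13,  q_0=13·0+1=1
a_1=1:  p_1=1·13+1=14,  q_1=1·1+0=1
a_2=1:  p_2=1·14+13=27,  q_2=1·1+1=2
a_3=1:  p_3=1·27+14=41,  q_3=1·2+1=3
…
a_5=4:  p_5=4·150+41=641,  q_5=4·11+3=47
…
a_8=1:  p_8=1·2714+2073=4787,  q_8=1·199+152=351
a_9=1:  p_9=1·4787+2714=7501,  q_9=1·351+199=550
(x₁, y₁) = (7501, 550);  7501² − 186·550² = 1 ✓
k=2:  x_2 = 7501·7501+186·550·550 = 112530001,  y_2 = 7501·550+550·7501 = 8251100
k=3:  x_3 = 7501·112530001+186·550·8251100 = 1688175067501,  y_3 = 7501·8251100+550·112530001 = 123783001650
k=4:  x_4 = 7501·1688175067501+186·550·123783001650 = 25326002250120001,  y_4 = 7501·123783001650+550·1688175067501 = 1856992582502200
k=5:  x_5 = 7501·25326002250120001+186·550·1856992582502200 = 379940684068125187501,  y_5 = 7501·1856992582502200+550·25326002250120001 = 27858602598915002750

7501 550
112530001 8251100
1688175067501 123783001650
25326002250120001 1856992582502200
379940684068125187501 27858602598915002750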